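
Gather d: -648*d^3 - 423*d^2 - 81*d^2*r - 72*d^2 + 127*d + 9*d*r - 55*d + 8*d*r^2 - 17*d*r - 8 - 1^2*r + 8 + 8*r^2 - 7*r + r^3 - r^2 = -648*d^3 + d^2*(-81*r - 495) + d*(8*r^2 - 8*r + 72) + r^3 + 7*r^2 - 8*r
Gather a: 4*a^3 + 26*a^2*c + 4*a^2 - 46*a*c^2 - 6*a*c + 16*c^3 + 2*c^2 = 4*a^3 + a^2*(26*c + 4) + a*(-46*c^2 - 6*c) + 16*c^3 + 2*c^2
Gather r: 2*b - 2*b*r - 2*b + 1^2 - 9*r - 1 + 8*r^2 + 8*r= 8*r^2 + r*(-2*b - 1)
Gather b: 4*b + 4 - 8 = 4*b - 4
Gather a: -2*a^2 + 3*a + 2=-2*a^2 + 3*a + 2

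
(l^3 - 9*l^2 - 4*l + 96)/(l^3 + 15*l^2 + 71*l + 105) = (l^2 - 12*l + 32)/(l^2 + 12*l + 35)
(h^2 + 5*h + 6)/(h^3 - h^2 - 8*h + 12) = (h + 2)/(h^2 - 4*h + 4)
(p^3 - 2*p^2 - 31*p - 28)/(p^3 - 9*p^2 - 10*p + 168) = (p + 1)/(p - 6)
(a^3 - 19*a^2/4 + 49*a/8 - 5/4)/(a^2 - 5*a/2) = a - 9/4 + 1/(2*a)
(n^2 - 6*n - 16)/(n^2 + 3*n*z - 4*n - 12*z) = (n^2 - 6*n - 16)/(n^2 + 3*n*z - 4*n - 12*z)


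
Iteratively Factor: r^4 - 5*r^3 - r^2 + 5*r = (r + 1)*(r^3 - 6*r^2 + 5*r) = (r - 5)*(r + 1)*(r^2 - r) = (r - 5)*(r - 1)*(r + 1)*(r)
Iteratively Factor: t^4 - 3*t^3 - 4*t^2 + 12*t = (t - 3)*(t^3 - 4*t) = t*(t - 3)*(t^2 - 4) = t*(t - 3)*(t - 2)*(t + 2)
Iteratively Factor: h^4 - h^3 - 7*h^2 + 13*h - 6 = (h + 3)*(h^3 - 4*h^2 + 5*h - 2) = (h - 1)*(h + 3)*(h^2 - 3*h + 2) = (h - 1)^2*(h + 3)*(h - 2)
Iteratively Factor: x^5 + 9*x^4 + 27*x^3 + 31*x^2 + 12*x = (x)*(x^4 + 9*x^3 + 27*x^2 + 31*x + 12) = x*(x + 1)*(x^3 + 8*x^2 + 19*x + 12) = x*(x + 1)*(x + 4)*(x^2 + 4*x + 3) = x*(x + 1)*(x + 3)*(x + 4)*(x + 1)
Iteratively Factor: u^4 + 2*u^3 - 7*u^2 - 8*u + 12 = (u - 1)*(u^3 + 3*u^2 - 4*u - 12) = (u - 1)*(u + 2)*(u^2 + u - 6) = (u - 1)*(u + 2)*(u + 3)*(u - 2)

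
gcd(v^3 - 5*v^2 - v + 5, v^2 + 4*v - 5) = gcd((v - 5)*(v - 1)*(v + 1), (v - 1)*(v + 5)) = v - 1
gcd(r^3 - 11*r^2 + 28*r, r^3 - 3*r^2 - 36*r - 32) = 1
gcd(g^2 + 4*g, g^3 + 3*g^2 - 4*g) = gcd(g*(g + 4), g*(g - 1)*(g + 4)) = g^2 + 4*g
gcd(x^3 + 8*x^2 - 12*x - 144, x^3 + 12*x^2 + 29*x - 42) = x + 6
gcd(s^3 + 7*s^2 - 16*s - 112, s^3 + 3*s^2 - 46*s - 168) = s + 4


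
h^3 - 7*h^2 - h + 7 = (h - 7)*(h - 1)*(h + 1)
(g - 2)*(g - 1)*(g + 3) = g^3 - 7*g + 6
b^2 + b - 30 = (b - 5)*(b + 6)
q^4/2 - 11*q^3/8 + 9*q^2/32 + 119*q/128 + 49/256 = (q/2 + 1/4)*(q - 7/4)^2*(q + 1/4)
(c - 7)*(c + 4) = c^2 - 3*c - 28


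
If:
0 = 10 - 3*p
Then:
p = 10/3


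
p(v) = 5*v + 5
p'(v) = 5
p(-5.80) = -24.00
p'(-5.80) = 5.00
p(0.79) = 8.95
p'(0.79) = 5.00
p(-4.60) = -18.00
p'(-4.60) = 5.00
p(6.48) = 37.40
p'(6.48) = 5.00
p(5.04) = 30.20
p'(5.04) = 5.00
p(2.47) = 17.35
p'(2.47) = 5.00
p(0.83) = 9.15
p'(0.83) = 5.00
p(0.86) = 9.30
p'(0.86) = 5.00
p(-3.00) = -10.00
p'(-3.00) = 5.00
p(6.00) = 35.00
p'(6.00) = 5.00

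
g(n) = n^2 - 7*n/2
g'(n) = 2*n - 7/2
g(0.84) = -2.23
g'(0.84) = -1.82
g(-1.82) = 9.68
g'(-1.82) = -7.14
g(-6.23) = 60.62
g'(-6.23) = -15.96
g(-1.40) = 6.86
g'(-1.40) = -6.30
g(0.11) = -0.37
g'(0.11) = -3.28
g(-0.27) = 1.02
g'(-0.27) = -4.04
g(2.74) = -2.08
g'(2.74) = 1.98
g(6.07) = 15.60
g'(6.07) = 8.64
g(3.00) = -1.50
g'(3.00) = 2.50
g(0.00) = 0.00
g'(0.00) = -3.50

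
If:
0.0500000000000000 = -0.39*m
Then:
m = -0.13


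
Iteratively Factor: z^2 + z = (z + 1)*(z)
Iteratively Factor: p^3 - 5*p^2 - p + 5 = (p - 1)*(p^2 - 4*p - 5) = (p - 1)*(p + 1)*(p - 5)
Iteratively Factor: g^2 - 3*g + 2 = (g - 1)*(g - 2)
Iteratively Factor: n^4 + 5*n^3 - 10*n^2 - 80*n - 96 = (n + 2)*(n^3 + 3*n^2 - 16*n - 48) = (n - 4)*(n + 2)*(n^2 + 7*n + 12) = (n - 4)*(n + 2)*(n + 4)*(n + 3)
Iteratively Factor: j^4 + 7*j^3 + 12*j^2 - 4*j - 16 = (j + 4)*(j^3 + 3*j^2 - 4) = (j + 2)*(j + 4)*(j^2 + j - 2) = (j + 2)^2*(j + 4)*(j - 1)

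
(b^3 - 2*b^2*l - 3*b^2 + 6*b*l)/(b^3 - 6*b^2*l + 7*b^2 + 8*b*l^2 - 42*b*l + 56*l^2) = b*(b - 3)/(b^2 - 4*b*l + 7*b - 28*l)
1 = 1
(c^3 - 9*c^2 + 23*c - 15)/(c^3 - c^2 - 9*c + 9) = (c - 5)/(c + 3)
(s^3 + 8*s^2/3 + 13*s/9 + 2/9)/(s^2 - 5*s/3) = (9*s^3 + 24*s^2 + 13*s + 2)/(3*s*(3*s - 5))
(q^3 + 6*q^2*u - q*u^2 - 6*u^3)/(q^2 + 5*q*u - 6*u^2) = q + u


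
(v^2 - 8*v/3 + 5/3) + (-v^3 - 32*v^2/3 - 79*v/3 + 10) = -v^3 - 29*v^2/3 - 29*v + 35/3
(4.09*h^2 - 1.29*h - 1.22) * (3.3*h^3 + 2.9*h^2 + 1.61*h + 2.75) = 13.497*h^5 + 7.604*h^4 - 1.1821*h^3 + 5.6326*h^2 - 5.5117*h - 3.355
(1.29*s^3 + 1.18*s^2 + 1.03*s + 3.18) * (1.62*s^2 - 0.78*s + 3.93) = 2.0898*s^5 + 0.9054*s^4 + 5.8179*s^3 + 8.9856*s^2 + 1.5675*s + 12.4974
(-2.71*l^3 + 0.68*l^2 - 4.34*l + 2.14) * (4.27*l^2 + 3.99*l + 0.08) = -11.5717*l^5 - 7.9093*l^4 - 16.0354*l^3 - 8.1244*l^2 + 8.1914*l + 0.1712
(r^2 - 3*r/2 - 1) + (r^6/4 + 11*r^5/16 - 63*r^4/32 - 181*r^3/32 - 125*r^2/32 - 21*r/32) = r^6/4 + 11*r^5/16 - 63*r^4/32 - 181*r^3/32 - 93*r^2/32 - 69*r/32 - 1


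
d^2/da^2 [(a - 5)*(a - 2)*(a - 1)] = 6*a - 16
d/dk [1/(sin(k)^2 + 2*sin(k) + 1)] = -2*cos(k)/(sin(k) + 1)^3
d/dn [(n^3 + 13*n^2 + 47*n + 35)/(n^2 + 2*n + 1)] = (n^2 + 2*n - 23)/(n^2 + 2*n + 1)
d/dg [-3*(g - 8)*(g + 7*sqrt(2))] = -6*g - 21*sqrt(2) + 24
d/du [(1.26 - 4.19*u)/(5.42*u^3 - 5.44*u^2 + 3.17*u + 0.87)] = (45.4196*u^3 - 43.2812*u^2 + 13.7088*u - 7.6395)/(29.3764*u^6 - 58.9696*u^5 + 63.9564*u^4 - 25.0588*u^3 + 0.583299999999999*u^2 + 5.5158*u + 0.7569)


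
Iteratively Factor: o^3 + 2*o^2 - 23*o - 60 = (o - 5)*(o^2 + 7*o + 12) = (o - 5)*(o + 3)*(o + 4)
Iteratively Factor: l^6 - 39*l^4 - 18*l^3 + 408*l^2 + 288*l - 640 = (l + 2)*(l^5 - 2*l^4 - 35*l^3 + 52*l^2 + 304*l - 320) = (l + 2)*(l + 4)*(l^4 - 6*l^3 - 11*l^2 + 96*l - 80) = (l + 2)*(l + 4)^2*(l^3 - 10*l^2 + 29*l - 20) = (l - 4)*(l + 2)*(l + 4)^2*(l^2 - 6*l + 5) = (l - 4)*(l - 1)*(l + 2)*(l + 4)^2*(l - 5)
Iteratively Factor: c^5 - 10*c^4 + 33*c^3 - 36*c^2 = (c - 3)*(c^4 - 7*c^3 + 12*c^2) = (c - 4)*(c - 3)*(c^3 - 3*c^2) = (c - 4)*(c - 3)^2*(c^2) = c*(c - 4)*(c - 3)^2*(c)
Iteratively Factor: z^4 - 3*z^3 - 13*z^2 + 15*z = (z)*(z^3 - 3*z^2 - 13*z + 15) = z*(z - 5)*(z^2 + 2*z - 3) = z*(z - 5)*(z + 3)*(z - 1)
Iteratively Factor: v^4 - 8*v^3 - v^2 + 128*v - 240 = (v - 5)*(v^3 - 3*v^2 - 16*v + 48) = (v - 5)*(v - 4)*(v^2 + v - 12) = (v - 5)*(v - 4)*(v + 4)*(v - 3)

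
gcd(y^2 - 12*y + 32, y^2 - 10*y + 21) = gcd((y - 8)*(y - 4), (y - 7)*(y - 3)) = 1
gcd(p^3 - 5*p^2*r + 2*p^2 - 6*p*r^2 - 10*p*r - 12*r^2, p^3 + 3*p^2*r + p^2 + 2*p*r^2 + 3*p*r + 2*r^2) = p + r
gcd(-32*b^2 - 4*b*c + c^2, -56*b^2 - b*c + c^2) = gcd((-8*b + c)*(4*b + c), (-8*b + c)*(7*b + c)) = 8*b - c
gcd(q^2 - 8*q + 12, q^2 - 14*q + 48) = q - 6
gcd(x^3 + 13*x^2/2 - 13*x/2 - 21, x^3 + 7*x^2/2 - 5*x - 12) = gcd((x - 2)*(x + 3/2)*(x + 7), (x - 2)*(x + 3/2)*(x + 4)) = x^2 - x/2 - 3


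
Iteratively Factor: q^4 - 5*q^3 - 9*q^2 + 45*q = (q)*(q^3 - 5*q^2 - 9*q + 45) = q*(q - 3)*(q^2 - 2*q - 15) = q*(q - 5)*(q - 3)*(q + 3)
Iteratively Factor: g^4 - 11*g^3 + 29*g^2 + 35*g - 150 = (g - 5)*(g^3 - 6*g^2 - g + 30) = (g - 5)*(g + 2)*(g^2 - 8*g + 15) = (g - 5)^2*(g + 2)*(g - 3)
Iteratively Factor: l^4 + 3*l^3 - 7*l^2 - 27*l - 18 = (l + 2)*(l^3 + l^2 - 9*l - 9) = (l + 2)*(l + 3)*(l^2 - 2*l - 3) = (l + 1)*(l + 2)*(l + 3)*(l - 3)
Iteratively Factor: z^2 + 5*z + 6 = (z + 3)*(z + 2)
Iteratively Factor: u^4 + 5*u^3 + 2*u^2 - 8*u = (u + 4)*(u^3 + u^2 - 2*u) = (u - 1)*(u + 4)*(u^2 + 2*u) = u*(u - 1)*(u + 4)*(u + 2)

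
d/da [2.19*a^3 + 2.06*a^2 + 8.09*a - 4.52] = 6.57*a^2 + 4.12*a + 8.09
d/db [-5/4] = 0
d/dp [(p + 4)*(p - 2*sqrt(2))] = 2*p - 2*sqrt(2) + 4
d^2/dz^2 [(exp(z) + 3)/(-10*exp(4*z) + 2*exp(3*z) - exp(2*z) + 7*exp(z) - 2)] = (-900*exp(8*z) - 4580*exp(7*z) + 1344*exp(6*z) - 1092*exp(5*z) + 351*exp(4*z) + 805*exp(3*z) - 33*exp(2*z) - 137*exp(z) - 46)*exp(z)/(1000*exp(12*z) - 600*exp(11*z) + 420*exp(10*z) - 2228*exp(9*z) + 1482*exp(8*z) - 750*exp(7*z) + 1699*exp(6*z) - 1179*exp(5*z) + 441*exp(4*z) - 451*exp(3*z) + 306*exp(2*z) - 84*exp(z) + 8)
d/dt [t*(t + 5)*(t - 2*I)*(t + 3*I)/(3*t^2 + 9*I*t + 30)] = (2*t^3 + t^2*(5 + 18*I) + t*(-30 + 50*I) - 75)/(3*t^2 + 30*I*t - 75)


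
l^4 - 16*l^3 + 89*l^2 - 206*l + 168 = (l - 7)*(l - 4)*(l - 3)*(l - 2)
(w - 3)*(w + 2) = w^2 - w - 6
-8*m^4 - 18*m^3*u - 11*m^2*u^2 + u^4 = (-4*m + u)*(m + u)^2*(2*m + u)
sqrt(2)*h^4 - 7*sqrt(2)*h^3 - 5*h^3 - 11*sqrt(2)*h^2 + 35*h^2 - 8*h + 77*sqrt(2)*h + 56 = (h - 7)*(h - 4*sqrt(2))*(h + sqrt(2))*(sqrt(2)*h + 1)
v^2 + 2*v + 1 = (v + 1)^2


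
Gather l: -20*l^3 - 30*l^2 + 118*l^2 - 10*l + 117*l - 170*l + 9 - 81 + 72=-20*l^3 + 88*l^2 - 63*l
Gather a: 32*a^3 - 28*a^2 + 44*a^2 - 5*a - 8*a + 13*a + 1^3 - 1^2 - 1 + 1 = 32*a^3 + 16*a^2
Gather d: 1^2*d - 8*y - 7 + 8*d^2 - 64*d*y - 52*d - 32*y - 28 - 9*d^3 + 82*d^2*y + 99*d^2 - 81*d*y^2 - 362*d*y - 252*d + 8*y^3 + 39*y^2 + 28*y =-9*d^3 + d^2*(82*y + 107) + d*(-81*y^2 - 426*y - 303) + 8*y^3 + 39*y^2 - 12*y - 35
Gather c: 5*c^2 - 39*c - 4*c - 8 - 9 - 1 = 5*c^2 - 43*c - 18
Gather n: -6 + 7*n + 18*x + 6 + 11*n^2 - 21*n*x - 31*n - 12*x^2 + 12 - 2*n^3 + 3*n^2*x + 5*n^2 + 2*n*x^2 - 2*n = -2*n^3 + n^2*(3*x + 16) + n*(2*x^2 - 21*x - 26) - 12*x^2 + 18*x + 12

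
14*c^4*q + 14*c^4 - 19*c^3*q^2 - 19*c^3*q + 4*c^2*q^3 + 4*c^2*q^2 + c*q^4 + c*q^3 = (-2*c + q)*(-c + q)*(7*c + q)*(c*q + c)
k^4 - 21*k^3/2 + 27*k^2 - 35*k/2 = k*(k - 7)*(k - 5/2)*(k - 1)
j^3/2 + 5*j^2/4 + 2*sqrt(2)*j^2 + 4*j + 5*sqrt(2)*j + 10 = (j/2 + sqrt(2))*(j + 5/2)*(j + 2*sqrt(2))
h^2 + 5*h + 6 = (h + 2)*(h + 3)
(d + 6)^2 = d^2 + 12*d + 36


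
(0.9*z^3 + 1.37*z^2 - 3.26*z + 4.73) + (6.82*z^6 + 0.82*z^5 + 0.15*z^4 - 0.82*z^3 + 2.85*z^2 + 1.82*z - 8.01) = 6.82*z^6 + 0.82*z^5 + 0.15*z^4 + 0.0800000000000001*z^3 + 4.22*z^2 - 1.44*z - 3.28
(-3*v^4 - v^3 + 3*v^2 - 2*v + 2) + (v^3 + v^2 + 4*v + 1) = -3*v^4 + 4*v^2 + 2*v + 3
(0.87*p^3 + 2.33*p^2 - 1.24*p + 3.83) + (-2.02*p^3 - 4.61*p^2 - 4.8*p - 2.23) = -1.15*p^3 - 2.28*p^2 - 6.04*p + 1.6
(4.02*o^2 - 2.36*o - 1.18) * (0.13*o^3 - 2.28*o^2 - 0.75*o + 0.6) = 0.5226*o^5 - 9.4724*o^4 + 2.2124*o^3 + 6.8724*o^2 - 0.531*o - 0.708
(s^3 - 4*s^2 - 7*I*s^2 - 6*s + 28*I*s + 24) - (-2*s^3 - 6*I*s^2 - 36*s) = 3*s^3 - 4*s^2 - I*s^2 + 30*s + 28*I*s + 24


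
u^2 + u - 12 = (u - 3)*(u + 4)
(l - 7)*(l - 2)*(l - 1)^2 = l^4 - 11*l^3 + 33*l^2 - 37*l + 14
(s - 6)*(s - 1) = s^2 - 7*s + 6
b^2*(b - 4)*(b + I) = b^4 - 4*b^3 + I*b^3 - 4*I*b^2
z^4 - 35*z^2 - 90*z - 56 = (z - 7)*(z + 1)*(z + 2)*(z + 4)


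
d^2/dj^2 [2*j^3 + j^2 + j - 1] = 12*j + 2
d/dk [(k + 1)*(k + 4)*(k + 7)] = 3*k^2 + 24*k + 39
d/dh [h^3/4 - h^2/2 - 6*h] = 3*h^2/4 - h - 6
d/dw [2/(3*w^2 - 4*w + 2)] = 4*(2 - 3*w)/(3*w^2 - 4*w + 2)^2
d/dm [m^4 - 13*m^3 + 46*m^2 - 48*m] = 4*m^3 - 39*m^2 + 92*m - 48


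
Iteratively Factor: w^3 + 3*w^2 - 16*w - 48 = (w - 4)*(w^2 + 7*w + 12) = (w - 4)*(w + 3)*(w + 4)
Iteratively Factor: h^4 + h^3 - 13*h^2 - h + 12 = (h + 1)*(h^3 - 13*h + 12) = (h - 1)*(h + 1)*(h^2 + h - 12) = (h - 1)*(h + 1)*(h + 4)*(h - 3)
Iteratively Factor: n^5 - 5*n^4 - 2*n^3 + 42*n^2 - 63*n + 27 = (n - 3)*(n^4 - 2*n^3 - 8*n^2 + 18*n - 9) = (n - 3)*(n - 1)*(n^3 - n^2 - 9*n + 9) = (n - 3)*(n - 1)^2*(n^2 - 9) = (n - 3)^2*(n - 1)^2*(n + 3)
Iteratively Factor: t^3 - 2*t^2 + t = (t - 1)*(t^2 - t) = (t - 1)^2*(t)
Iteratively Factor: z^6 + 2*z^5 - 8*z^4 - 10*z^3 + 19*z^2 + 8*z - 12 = (z + 3)*(z^5 - z^4 - 5*z^3 + 5*z^2 + 4*z - 4) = (z - 1)*(z + 3)*(z^4 - 5*z^2 + 4) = (z - 1)*(z + 1)*(z + 3)*(z^3 - z^2 - 4*z + 4) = (z - 1)^2*(z + 1)*(z + 3)*(z^2 - 4) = (z - 2)*(z - 1)^2*(z + 1)*(z + 3)*(z + 2)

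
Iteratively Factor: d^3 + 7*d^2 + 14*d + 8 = (d + 4)*(d^2 + 3*d + 2) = (d + 1)*(d + 4)*(d + 2)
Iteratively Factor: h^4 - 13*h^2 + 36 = (h + 2)*(h^3 - 2*h^2 - 9*h + 18) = (h - 3)*(h + 2)*(h^2 + h - 6) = (h - 3)*(h - 2)*(h + 2)*(h + 3)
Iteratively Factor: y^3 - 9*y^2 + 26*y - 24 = (y - 3)*(y^2 - 6*y + 8) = (y - 4)*(y - 3)*(y - 2)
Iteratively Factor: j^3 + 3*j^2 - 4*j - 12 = (j - 2)*(j^2 + 5*j + 6) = (j - 2)*(j + 2)*(j + 3)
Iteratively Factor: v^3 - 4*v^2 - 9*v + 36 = (v - 3)*(v^2 - v - 12) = (v - 4)*(v - 3)*(v + 3)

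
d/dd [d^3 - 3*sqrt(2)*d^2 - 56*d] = 3*d^2 - 6*sqrt(2)*d - 56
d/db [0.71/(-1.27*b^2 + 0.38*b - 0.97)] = (1.8034*b - 0.2698)/(1.27*b^2 - 0.38*b + 0.97)^2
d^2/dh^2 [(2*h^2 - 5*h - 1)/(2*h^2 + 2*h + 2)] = (-7*h^3 - 9*h^2 + 12*h + 7)/(h^6 + 3*h^5 + 6*h^4 + 7*h^3 + 6*h^2 + 3*h + 1)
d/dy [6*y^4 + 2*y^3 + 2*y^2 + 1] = 2*y*(12*y^2 + 3*y + 2)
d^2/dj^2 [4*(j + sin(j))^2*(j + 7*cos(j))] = -28*(j + sin(j))^2*cos(j) - 8*(j + sin(j))*(j + 7*cos(j))*sin(j) - 16*(j + sin(j))*(7*sin(j) - 1)*(cos(j) + 1) + 8*(j + 7*cos(j))*(cos(j) + 1)^2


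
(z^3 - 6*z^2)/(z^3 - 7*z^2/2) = 2*(z - 6)/(2*z - 7)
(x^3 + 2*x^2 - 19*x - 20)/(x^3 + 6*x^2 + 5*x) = (x - 4)/x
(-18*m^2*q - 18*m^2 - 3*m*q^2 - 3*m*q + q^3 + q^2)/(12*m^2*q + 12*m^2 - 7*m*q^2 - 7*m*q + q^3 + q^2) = (-18*m^2 - 3*m*q + q^2)/(12*m^2 - 7*m*q + q^2)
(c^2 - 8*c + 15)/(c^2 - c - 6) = (c - 5)/(c + 2)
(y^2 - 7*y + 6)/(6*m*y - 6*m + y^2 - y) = (y - 6)/(6*m + y)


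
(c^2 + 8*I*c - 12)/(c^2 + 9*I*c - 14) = (c + 6*I)/(c + 7*I)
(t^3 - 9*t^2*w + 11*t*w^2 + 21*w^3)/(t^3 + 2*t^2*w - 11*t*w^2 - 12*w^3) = (t - 7*w)/(t + 4*w)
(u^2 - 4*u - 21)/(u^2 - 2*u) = (u^2 - 4*u - 21)/(u*(u - 2))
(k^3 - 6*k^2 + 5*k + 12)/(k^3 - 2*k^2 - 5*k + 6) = (k^2 - 3*k - 4)/(k^2 + k - 2)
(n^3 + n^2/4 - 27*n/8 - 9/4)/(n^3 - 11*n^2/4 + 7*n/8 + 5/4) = (8*n^2 + 18*n + 9)/(8*n^2 - 6*n - 5)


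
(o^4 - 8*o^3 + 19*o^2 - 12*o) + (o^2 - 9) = o^4 - 8*o^3 + 20*o^2 - 12*o - 9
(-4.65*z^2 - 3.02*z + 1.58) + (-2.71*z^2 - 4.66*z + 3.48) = -7.36*z^2 - 7.68*z + 5.06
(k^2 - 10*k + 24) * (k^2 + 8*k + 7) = k^4 - 2*k^3 - 49*k^2 + 122*k + 168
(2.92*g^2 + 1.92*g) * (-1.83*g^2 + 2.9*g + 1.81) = -5.3436*g^4 + 4.9544*g^3 + 10.8532*g^2 + 3.4752*g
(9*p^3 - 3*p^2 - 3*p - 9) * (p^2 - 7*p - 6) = 9*p^5 - 66*p^4 - 36*p^3 + 30*p^2 + 81*p + 54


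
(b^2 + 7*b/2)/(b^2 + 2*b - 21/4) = 2*b/(2*b - 3)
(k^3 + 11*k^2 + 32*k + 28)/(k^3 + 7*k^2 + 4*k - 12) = (k^2 + 9*k + 14)/(k^2 + 5*k - 6)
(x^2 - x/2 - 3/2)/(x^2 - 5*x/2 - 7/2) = (2*x - 3)/(2*x - 7)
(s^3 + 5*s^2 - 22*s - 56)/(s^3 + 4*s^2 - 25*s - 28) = (s + 2)/(s + 1)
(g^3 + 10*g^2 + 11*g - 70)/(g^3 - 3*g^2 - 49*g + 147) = (g^2 + 3*g - 10)/(g^2 - 10*g + 21)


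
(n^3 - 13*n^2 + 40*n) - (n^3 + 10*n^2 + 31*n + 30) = -23*n^2 + 9*n - 30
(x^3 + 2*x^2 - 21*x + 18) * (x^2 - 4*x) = x^5 - 2*x^4 - 29*x^3 + 102*x^2 - 72*x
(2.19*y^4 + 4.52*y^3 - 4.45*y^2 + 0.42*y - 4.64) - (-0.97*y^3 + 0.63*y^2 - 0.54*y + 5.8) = 2.19*y^4 + 5.49*y^3 - 5.08*y^2 + 0.96*y - 10.44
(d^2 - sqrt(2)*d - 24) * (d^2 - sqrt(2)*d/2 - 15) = d^4 - 3*sqrt(2)*d^3/2 - 38*d^2 + 27*sqrt(2)*d + 360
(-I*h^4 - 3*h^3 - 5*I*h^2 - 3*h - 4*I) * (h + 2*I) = -I*h^5 - h^4 - 11*I*h^3 + 7*h^2 - 10*I*h + 8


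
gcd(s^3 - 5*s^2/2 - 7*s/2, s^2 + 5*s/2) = s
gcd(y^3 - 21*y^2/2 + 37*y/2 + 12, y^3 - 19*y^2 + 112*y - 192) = y^2 - 11*y + 24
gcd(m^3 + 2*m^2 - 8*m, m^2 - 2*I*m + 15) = 1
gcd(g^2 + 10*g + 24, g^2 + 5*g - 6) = g + 6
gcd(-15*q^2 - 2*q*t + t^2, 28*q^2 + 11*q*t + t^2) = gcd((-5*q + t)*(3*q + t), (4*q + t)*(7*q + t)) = 1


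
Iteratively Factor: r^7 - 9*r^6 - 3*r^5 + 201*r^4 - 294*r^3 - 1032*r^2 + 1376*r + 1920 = (r - 4)*(r^6 - 5*r^5 - 23*r^4 + 109*r^3 + 142*r^2 - 464*r - 480) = (r - 4)*(r + 2)*(r^5 - 7*r^4 - 9*r^3 + 127*r^2 - 112*r - 240) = (r - 4)*(r + 1)*(r + 2)*(r^4 - 8*r^3 - r^2 + 128*r - 240) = (r - 5)*(r - 4)*(r + 1)*(r + 2)*(r^3 - 3*r^2 - 16*r + 48) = (r - 5)*(r - 4)*(r + 1)*(r + 2)*(r + 4)*(r^2 - 7*r + 12) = (r - 5)*(r - 4)^2*(r + 1)*(r + 2)*(r + 4)*(r - 3)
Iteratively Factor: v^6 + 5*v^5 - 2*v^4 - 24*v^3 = (v + 4)*(v^5 + v^4 - 6*v^3) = (v + 3)*(v + 4)*(v^4 - 2*v^3) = v*(v + 3)*(v + 4)*(v^3 - 2*v^2) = v^2*(v + 3)*(v + 4)*(v^2 - 2*v) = v^2*(v - 2)*(v + 3)*(v + 4)*(v)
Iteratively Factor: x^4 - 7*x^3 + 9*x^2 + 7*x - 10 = (x - 2)*(x^3 - 5*x^2 - x + 5) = (x - 5)*(x - 2)*(x^2 - 1) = (x - 5)*(x - 2)*(x - 1)*(x + 1)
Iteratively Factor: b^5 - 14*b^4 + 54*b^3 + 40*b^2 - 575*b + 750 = (b - 5)*(b^4 - 9*b^3 + 9*b^2 + 85*b - 150) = (b - 5)*(b - 2)*(b^3 - 7*b^2 - 5*b + 75) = (b - 5)^2*(b - 2)*(b^2 - 2*b - 15) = (b - 5)^3*(b - 2)*(b + 3)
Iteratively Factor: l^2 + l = (l)*(l + 1)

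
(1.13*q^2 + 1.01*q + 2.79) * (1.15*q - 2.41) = 1.2995*q^3 - 1.5618*q^2 + 0.7744*q - 6.7239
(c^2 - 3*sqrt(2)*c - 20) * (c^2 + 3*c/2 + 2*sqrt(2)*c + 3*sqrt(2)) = c^4 - sqrt(2)*c^3 + 3*c^3/2 - 32*c^2 - 3*sqrt(2)*c^2/2 - 40*sqrt(2)*c - 48*c - 60*sqrt(2)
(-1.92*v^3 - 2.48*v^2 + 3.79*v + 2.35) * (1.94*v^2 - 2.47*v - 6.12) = -3.7248*v^5 - 0.0687999999999995*v^4 + 25.2286*v^3 + 10.3753*v^2 - 28.9993*v - 14.382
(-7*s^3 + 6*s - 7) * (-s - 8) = 7*s^4 + 56*s^3 - 6*s^2 - 41*s + 56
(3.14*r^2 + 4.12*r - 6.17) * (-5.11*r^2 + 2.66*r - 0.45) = -16.0454*r^4 - 12.7008*r^3 + 41.0749*r^2 - 18.2662*r + 2.7765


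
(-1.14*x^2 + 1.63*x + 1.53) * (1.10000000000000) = -1.254*x^2 + 1.793*x + 1.683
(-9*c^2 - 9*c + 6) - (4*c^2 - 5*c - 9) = -13*c^2 - 4*c + 15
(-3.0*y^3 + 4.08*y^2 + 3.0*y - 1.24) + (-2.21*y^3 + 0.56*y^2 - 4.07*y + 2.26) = -5.21*y^3 + 4.64*y^2 - 1.07*y + 1.02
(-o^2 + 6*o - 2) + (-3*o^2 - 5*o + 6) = -4*o^2 + o + 4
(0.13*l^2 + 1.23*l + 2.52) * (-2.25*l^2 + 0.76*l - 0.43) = -0.2925*l^4 - 2.6687*l^3 - 4.7911*l^2 + 1.3863*l - 1.0836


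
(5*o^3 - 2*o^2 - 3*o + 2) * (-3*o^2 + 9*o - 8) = -15*o^5 + 51*o^4 - 49*o^3 - 17*o^2 + 42*o - 16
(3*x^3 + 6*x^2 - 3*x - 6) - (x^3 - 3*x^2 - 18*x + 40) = 2*x^3 + 9*x^2 + 15*x - 46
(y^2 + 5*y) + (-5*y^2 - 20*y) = -4*y^2 - 15*y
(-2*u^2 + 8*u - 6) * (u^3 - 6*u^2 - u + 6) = -2*u^5 + 20*u^4 - 52*u^3 + 16*u^2 + 54*u - 36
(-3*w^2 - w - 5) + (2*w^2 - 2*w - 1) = -w^2 - 3*w - 6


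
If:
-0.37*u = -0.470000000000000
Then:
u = 1.27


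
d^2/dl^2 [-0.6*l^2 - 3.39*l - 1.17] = -1.20000000000000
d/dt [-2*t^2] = -4*t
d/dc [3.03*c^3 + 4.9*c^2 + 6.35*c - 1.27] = 9.09*c^2 + 9.8*c + 6.35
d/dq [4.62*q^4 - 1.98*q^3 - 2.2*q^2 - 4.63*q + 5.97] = 18.48*q^3 - 5.94*q^2 - 4.4*q - 4.63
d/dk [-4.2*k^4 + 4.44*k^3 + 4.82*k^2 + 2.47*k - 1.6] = -16.8*k^3 + 13.32*k^2 + 9.64*k + 2.47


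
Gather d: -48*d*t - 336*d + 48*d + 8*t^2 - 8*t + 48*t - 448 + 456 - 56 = d*(-48*t - 288) + 8*t^2 + 40*t - 48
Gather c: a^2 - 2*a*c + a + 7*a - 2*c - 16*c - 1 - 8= a^2 + 8*a + c*(-2*a - 18) - 9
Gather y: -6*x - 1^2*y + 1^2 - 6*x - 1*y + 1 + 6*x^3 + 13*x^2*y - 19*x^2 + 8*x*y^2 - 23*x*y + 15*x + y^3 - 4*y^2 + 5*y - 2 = 6*x^3 - 19*x^2 + 3*x + y^3 + y^2*(8*x - 4) + y*(13*x^2 - 23*x + 3)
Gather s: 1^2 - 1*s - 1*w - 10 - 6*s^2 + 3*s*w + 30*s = -6*s^2 + s*(3*w + 29) - w - 9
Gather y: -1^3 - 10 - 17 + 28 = 0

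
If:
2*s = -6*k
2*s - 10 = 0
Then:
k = -5/3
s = 5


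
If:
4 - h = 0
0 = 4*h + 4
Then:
No Solution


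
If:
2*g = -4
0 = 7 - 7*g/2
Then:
No Solution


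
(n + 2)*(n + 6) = n^2 + 8*n + 12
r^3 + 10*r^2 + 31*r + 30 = (r + 2)*(r + 3)*(r + 5)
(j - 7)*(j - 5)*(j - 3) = j^3 - 15*j^2 + 71*j - 105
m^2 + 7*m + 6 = (m + 1)*(m + 6)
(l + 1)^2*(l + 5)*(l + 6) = l^4 + 13*l^3 + 53*l^2 + 71*l + 30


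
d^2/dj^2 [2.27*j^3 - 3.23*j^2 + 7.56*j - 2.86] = 13.62*j - 6.46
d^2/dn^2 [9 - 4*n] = 0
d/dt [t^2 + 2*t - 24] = 2*t + 2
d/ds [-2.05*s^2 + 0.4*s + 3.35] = 0.4 - 4.1*s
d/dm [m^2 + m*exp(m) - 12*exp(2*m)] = m*exp(m) + 2*m - 24*exp(2*m) + exp(m)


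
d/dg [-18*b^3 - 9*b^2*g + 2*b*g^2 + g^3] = -9*b^2 + 4*b*g + 3*g^2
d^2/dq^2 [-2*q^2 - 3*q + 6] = -4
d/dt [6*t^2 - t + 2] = 12*t - 1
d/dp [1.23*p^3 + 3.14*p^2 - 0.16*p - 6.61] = 3.69*p^2 + 6.28*p - 0.16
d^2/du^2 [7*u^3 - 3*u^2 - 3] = 42*u - 6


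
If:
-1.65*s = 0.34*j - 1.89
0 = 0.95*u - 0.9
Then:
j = 5.55882352941176 - 4.85294117647059*s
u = 0.95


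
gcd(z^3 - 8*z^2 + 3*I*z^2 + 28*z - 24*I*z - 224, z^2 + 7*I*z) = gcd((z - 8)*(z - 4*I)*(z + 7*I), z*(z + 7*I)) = z + 7*I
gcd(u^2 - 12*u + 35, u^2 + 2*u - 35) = u - 5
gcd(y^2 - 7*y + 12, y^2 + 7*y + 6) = 1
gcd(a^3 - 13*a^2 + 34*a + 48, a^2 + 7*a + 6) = a + 1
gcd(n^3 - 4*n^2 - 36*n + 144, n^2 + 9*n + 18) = n + 6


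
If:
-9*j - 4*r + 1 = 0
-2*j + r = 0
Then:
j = 1/17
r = 2/17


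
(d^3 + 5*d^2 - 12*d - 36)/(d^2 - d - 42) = (d^2 - d - 6)/(d - 7)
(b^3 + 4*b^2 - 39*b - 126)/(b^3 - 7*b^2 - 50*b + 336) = (b + 3)/(b - 8)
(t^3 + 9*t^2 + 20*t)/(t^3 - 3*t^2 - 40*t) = (t + 4)/(t - 8)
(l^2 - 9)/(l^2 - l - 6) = (l + 3)/(l + 2)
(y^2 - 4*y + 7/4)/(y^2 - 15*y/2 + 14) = (y - 1/2)/(y - 4)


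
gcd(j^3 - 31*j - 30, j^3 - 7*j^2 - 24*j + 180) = j^2 - j - 30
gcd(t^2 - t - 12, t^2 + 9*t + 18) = t + 3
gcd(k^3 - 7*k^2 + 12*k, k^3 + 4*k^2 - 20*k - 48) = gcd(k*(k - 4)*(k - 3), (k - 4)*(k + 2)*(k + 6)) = k - 4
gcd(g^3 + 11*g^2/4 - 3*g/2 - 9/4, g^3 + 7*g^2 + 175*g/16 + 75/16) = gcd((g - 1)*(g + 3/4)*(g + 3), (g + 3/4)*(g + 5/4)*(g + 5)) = g + 3/4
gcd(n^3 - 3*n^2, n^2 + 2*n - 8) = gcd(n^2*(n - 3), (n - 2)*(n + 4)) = 1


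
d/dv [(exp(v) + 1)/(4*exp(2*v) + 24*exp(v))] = (-exp(2*v) - 2*exp(v) - 6)*exp(-v)/(4*(exp(2*v) + 12*exp(v) + 36))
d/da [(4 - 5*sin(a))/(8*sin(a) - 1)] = -27*cos(a)/(8*sin(a) - 1)^2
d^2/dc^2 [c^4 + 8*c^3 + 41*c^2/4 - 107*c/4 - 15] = 12*c^2 + 48*c + 41/2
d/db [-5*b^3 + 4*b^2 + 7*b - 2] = -15*b^2 + 8*b + 7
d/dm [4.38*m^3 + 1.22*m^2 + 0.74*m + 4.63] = 13.14*m^2 + 2.44*m + 0.74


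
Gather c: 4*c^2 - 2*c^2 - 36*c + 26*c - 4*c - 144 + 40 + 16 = 2*c^2 - 14*c - 88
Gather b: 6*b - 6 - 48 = 6*b - 54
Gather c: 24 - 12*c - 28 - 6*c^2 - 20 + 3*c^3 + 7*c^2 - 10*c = 3*c^3 + c^2 - 22*c - 24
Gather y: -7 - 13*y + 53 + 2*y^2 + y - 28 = 2*y^2 - 12*y + 18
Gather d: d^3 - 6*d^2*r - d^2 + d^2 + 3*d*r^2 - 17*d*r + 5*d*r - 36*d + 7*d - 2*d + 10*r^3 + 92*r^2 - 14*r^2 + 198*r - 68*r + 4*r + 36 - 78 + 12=d^3 - 6*d^2*r + d*(3*r^2 - 12*r - 31) + 10*r^3 + 78*r^2 + 134*r - 30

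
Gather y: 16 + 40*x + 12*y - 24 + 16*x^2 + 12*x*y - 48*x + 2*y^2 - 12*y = 16*x^2 + 12*x*y - 8*x + 2*y^2 - 8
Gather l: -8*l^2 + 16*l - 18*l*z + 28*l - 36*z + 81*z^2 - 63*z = -8*l^2 + l*(44 - 18*z) + 81*z^2 - 99*z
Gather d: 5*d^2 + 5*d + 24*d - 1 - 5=5*d^2 + 29*d - 6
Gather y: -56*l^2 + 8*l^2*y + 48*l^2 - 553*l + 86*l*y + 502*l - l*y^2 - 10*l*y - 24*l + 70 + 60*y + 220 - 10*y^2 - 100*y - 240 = -8*l^2 - 75*l + y^2*(-l - 10) + y*(8*l^2 + 76*l - 40) + 50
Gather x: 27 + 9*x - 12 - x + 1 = 8*x + 16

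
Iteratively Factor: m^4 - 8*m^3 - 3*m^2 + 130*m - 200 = (m - 5)*(m^3 - 3*m^2 - 18*m + 40) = (m - 5)*(m - 2)*(m^2 - m - 20) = (m - 5)*(m - 2)*(m + 4)*(m - 5)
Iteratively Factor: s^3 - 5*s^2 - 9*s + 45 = (s + 3)*(s^2 - 8*s + 15) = (s - 5)*(s + 3)*(s - 3)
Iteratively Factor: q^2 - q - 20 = (q - 5)*(q + 4)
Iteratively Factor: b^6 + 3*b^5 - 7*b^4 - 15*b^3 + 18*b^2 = (b)*(b^5 + 3*b^4 - 7*b^3 - 15*b^2 + 18*b) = b*(b + 3)*(b^4 - 7*b^2 + 6*b) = b*(b - 1)*(b + 3)*(b^3 + b^2 - 6*b) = b*(b - 1)*(b + 3)^2*(b^2 - 2*b) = b*(b - 2)*(b - 1)*(b + 3)^2*(b)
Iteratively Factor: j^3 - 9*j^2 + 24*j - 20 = (j - 2)*(j^2 - 7*j + 10) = (j - 2)^2*(j - 5)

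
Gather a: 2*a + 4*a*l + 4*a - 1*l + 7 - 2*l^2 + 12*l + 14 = a*(4*l + 6) - 2*l^2 + 11*l + 21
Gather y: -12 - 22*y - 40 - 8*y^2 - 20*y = -8*y^2 - 42*y - 52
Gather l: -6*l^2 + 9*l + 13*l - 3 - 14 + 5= -6*l^2 + 22*l - 12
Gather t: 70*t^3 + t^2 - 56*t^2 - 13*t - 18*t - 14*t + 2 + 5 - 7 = 70*t^3 - 55*t^2 - 45*t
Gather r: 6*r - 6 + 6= 6*r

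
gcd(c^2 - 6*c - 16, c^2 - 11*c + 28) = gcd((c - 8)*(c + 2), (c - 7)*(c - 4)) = 1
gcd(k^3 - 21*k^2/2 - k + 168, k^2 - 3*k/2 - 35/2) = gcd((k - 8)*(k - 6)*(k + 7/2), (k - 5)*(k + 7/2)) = k + 7/2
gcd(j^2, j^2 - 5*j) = j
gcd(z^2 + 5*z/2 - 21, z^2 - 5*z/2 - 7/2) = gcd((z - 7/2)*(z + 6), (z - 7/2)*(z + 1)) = z - 7/2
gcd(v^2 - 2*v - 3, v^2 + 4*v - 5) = 1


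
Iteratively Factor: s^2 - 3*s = (s)*(s - 3)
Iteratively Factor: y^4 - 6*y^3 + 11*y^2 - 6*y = (y - 3)*(y^3 - 3*y^2 + 2*y) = (y - 3)*(y - 1)*(y^2 - 2*y) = (y - 3)*(y - 2)*(y - 1)*(y)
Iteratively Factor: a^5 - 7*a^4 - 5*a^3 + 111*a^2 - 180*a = (a - 3)*(a^4 - 4*a^3 - 17*a^2 + 60*a) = (a - 3)^2*(a^3 - a^2 - 20*a) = (a - 3)^2*(a + 4)*(a^2 - 5*a) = a*(a - 3)^2*(a + 4)*(a - 5)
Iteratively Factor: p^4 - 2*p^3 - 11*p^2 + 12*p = (p - 4)*(p^3 + 2*p^2 - 3*p) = (p - 4)*(p + 3)*(p^2 - p) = (p - 4)*(p - 1)*(p + 3)*(p)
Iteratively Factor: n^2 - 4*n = (n)*(n - 4)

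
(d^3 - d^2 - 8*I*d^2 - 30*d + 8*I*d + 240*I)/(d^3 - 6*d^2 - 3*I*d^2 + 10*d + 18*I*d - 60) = (d^2 + d*(5 - 8*I) - 40*I)/(d^2 - 3*I*d + 10)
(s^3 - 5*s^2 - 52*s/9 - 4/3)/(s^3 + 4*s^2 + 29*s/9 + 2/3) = (s - 6)/(s + 3)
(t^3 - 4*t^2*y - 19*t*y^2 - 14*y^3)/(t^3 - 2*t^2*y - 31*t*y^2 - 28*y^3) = (t + 2*y)/(t + 4*y)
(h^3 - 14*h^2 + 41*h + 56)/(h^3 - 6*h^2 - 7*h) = (h - 8)/h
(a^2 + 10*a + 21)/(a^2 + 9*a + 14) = (a + 3)/(a + 2)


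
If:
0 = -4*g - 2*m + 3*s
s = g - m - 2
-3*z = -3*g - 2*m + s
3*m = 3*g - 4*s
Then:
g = 17/3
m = -7/3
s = 6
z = 19/9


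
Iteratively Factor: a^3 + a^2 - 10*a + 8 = (a - 2)*(a^2 + 3*a - 4) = (a - 2)*(a - 1)*(a + 4)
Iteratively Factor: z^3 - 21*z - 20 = (z + 4)*(z^2 - 4*z - 5) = (z - 5)*(z + 4)*(z + 1)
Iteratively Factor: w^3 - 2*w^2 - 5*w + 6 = (w - 3)*(w^2 + w - 2) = (w - 3)*(w + 2)*(w - 1)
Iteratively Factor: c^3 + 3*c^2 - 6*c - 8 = (c + 4)*(c^2 - c - 2) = (c - 2)*(c + 4)*(c + 1)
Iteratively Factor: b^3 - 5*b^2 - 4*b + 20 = (b - 5)*(b^2 - 4) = (b - 5)*(b + 2)*(b - 2)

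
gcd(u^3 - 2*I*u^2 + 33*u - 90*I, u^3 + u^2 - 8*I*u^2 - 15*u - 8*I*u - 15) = u^2 - 8*I*u - 15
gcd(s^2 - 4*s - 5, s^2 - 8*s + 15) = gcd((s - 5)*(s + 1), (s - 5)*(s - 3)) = s - 5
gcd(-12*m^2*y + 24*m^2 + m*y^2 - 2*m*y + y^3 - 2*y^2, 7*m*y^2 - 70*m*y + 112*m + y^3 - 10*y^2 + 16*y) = y - 2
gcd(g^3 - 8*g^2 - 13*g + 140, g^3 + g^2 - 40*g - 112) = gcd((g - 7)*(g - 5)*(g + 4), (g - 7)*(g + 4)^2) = g^2 - 3*g - 28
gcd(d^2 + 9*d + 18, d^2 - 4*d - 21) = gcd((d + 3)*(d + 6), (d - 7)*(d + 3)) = d + 3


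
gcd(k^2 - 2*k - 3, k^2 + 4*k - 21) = k - 3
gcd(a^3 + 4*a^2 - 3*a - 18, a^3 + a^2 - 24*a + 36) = a - 2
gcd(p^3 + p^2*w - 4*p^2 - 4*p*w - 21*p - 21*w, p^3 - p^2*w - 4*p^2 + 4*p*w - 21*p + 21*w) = p^2 - 4*p - 21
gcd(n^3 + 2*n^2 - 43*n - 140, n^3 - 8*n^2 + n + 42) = n - 7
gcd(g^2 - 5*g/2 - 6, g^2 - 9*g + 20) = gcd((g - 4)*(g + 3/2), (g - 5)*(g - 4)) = g - 4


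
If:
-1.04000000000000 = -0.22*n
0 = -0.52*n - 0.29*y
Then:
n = 4.73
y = -8.48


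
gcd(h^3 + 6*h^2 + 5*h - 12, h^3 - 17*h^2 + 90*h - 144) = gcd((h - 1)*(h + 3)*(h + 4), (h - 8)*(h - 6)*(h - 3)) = 1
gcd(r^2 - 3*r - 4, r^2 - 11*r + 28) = r - 4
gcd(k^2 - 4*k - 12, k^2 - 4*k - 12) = k^2 - 4*k - 12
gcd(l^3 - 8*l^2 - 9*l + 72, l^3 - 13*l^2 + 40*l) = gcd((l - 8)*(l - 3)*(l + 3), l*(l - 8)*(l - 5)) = l - 8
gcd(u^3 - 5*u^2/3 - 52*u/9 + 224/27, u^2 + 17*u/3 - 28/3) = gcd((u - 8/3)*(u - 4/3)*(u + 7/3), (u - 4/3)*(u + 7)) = u - 4/3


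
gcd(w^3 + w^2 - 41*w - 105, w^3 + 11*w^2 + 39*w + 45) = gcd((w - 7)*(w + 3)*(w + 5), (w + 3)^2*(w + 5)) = w^2 + 8*w + 15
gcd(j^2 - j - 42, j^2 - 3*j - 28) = j - 7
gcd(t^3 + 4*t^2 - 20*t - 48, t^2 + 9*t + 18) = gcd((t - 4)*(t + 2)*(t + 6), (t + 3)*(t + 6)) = t + 6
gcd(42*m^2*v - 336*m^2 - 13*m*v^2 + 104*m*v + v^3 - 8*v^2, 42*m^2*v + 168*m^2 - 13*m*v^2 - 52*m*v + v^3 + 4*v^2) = 42*m^2 - 13*m*v + v^2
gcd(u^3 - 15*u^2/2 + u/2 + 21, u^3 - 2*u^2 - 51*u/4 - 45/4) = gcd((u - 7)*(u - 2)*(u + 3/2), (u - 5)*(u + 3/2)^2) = u + 3/2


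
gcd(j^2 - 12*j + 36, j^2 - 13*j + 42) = j - 6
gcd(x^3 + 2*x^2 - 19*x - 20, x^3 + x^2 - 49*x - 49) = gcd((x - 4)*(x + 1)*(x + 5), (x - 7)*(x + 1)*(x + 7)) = x + 1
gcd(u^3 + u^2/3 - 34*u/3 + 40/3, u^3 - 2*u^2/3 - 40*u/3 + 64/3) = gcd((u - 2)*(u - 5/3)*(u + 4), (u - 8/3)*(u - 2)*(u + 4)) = u^2 + 2*u - 8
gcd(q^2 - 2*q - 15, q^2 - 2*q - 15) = q^2 - 2*q - 15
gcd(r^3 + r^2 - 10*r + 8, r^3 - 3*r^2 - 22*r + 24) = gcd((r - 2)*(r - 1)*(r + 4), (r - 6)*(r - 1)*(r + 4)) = r^2 + 3*r - 4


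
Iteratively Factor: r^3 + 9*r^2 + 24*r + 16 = (r + 4)*(r^2 + 5*r + 4) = (r + 4)^2*(r + 1)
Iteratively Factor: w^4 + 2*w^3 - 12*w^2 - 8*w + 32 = (w + 4)*(w^3 - 2*w^2 - 4*w + 8) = (w - 2)*(w + 4)*(w^2 - 4) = (w - 2)*(w + 2)*(w + 4)*(w - 2)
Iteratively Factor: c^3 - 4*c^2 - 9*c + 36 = (c + 3)*(c^2 - 7*c + 12) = (c - 3)*(c + 3)*(c - 4)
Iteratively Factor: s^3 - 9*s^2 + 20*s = (s - 4)*(s^2 - 5*s) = (s - 5)*(s - 4)*(s)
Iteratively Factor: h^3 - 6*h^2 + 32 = (h - 4)*(h^2 - 2*h - 8) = (h - 4)*(h + 2)*(h - 4)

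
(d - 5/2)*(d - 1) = d^2 - 7*d/2 + 5/2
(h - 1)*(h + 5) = h^2 + 4*h - 5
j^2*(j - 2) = j^3 - 2*j^2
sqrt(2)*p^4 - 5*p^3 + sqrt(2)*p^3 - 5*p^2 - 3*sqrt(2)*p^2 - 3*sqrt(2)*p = p*(p + 1)*(p - 3*sqrt(2))*(sqrt(2)*p + 1)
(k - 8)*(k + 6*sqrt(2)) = k^2 - 8*k + 6*sqrt(2)*k - 48*sqrt(2)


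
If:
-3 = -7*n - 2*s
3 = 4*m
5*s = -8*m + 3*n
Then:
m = 3/4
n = 27/41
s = -33/41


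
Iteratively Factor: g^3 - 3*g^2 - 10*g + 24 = (g - 4)*(g^2 + g - 6) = (g - 4)*(g - 2)*(g + 3)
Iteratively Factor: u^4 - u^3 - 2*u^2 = (u - 2)*(u^3 + u^2) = u*(u - 2)*(u^2 + u) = u*(u - 2)*(u + 1)*(u)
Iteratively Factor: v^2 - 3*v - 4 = (v + 1)*(v - 4)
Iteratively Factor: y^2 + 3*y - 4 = (y + 4)*(y - 1)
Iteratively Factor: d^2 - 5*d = (d - 5)*(d)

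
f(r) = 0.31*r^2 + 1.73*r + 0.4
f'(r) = 0.62*r + 1.73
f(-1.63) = -1.60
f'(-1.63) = 0.72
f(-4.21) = -1.39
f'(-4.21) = -0.88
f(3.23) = 9.22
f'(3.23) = 3.73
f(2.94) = 8.17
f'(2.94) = 3.55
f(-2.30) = -1.94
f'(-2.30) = 0.30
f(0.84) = 2.07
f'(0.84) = 2.25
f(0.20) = 0.76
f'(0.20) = 1.85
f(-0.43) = -0.29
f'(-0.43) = 1.46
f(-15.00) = 44.20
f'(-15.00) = -7.57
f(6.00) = 21.94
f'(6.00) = 5.45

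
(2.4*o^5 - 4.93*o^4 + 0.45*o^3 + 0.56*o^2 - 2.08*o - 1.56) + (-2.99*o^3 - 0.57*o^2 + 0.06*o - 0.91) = 2.4*o^5 - 4.93*o^4 - 2.54*o^3 - 0.0099999999999999*o^2 - 2.02*o - 2.47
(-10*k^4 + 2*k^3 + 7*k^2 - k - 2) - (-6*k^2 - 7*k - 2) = -10*k^4 + 2*k^3 + 13*k^2 + 6*k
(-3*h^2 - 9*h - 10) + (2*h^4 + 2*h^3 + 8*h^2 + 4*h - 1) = 2*h^4 + 2*h^3 + 5*h^2 - 5*h - 11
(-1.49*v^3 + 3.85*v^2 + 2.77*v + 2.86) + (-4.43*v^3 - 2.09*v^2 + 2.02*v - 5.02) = -5.92*v^3 + 1.76*v^2 + 4.79*v - 2.16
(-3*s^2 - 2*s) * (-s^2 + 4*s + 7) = 3*s^4 - 10*s^3 - 29*s^2 - 14*s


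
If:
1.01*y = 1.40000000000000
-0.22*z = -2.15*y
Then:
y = 1.39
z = 13.55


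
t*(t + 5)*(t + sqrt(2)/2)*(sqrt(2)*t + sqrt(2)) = sqrt(2)*t^4 + t^3 + 6*sqrt(2)*t^3 + 6*t^2 + 5*sqrt(2)*t^2 + 5*t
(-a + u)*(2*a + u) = -2*a^2 + a*u + u^2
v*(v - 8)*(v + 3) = v^3 - 5*v^2 - 24*v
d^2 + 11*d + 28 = (d + 4)*(d + 7)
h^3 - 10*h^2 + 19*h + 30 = (h - 6)*(h - 5)*(h + 1)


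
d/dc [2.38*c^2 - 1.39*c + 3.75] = 4.76*c - 1.39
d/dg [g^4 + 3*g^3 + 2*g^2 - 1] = g*(4*g^2 + 9*g + 4)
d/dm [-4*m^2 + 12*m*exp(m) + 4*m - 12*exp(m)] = 12*m*exp(m) - 8*m + 4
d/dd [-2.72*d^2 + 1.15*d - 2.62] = 1.15 - 5.44*d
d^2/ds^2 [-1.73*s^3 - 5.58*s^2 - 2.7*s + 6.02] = -10.38*s - 11.16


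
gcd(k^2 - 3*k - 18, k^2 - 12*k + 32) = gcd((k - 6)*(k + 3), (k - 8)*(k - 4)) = 1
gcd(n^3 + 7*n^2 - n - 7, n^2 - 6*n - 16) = 1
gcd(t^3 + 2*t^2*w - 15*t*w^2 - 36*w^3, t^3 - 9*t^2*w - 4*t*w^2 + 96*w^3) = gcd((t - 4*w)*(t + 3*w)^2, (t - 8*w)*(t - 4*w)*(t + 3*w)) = t^2 - t*w - 12*w^2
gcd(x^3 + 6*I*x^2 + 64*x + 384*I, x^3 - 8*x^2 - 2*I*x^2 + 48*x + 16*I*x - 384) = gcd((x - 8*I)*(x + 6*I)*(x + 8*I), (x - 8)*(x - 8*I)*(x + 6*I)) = x^2 - 2*I*x + 48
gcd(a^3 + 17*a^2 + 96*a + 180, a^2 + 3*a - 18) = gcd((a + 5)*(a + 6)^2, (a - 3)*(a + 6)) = a + 6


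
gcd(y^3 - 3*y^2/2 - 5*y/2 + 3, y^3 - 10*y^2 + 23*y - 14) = y^2 - 3*y + 2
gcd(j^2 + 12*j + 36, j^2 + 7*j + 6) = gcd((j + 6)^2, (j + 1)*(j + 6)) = j + 6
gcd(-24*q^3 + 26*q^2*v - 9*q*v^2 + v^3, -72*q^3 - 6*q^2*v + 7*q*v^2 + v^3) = 3*q - v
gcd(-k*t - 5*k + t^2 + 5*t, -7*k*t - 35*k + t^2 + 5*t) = t + 5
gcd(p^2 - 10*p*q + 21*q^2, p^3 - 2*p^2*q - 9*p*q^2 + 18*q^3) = p - 3*q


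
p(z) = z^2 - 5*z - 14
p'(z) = 2*z - 5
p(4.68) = -15.50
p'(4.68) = 4.36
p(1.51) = -19.27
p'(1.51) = -1.98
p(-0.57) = -10.83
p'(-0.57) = -6.14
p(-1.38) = -5.20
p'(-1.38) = -7.76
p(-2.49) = 4.65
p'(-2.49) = -9.98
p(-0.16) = -13.17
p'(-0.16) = -5.32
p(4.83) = -14.82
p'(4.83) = 4.66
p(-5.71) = 47.15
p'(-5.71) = -16.42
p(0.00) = -14.00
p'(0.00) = -5.00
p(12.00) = 70.00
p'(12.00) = 19.00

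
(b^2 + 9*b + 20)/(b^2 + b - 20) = (b + 4)/(b - 4)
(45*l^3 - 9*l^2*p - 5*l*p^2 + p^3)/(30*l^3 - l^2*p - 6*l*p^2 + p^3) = (3*l + p)/(2*l + p)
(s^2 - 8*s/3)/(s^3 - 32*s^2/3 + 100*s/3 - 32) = s/(s^2 - 8*s + 12)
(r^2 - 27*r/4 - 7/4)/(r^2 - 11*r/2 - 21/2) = (4*r + 1)/(2*(2*r + 3))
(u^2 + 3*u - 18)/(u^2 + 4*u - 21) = (u + 6)/(u + 7)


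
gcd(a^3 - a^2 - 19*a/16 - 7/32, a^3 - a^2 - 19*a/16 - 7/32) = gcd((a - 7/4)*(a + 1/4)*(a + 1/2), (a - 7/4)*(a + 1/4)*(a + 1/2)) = a^3 - a^2 - 19*a/16 - 7/32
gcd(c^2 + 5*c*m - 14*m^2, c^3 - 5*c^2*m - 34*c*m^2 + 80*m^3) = c - 2*m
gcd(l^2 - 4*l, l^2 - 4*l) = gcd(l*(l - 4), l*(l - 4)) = l^2 - 4*l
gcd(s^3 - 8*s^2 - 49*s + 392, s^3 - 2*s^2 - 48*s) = s - 8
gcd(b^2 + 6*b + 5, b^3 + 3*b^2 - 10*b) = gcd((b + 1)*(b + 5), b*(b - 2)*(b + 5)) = b + 5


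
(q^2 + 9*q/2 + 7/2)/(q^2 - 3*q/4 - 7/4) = 2*(2*q + 7)/(4*q - 7)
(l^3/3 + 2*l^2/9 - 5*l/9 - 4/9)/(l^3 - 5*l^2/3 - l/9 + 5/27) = 3*(3*l^3 + 2*l^2 - 5*l - 4)/(27*l^3 - 45*l^2 - 3*l + 5)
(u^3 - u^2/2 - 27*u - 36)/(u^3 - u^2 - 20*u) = (u^2 - 9*u/2 - 9)/(u*(u - 5))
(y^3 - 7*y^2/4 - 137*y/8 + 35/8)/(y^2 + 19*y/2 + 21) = (4*y^2 - 21*y + 5)/(4*(y + 6))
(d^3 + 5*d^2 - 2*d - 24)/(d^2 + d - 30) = (d^3 + 5*d^2 - 2*d - 24)/(d^2 + d - 30)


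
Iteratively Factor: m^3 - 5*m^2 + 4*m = (m - 1)*(m^2 - 4*m) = (m - 4)*(m - 1)*(m)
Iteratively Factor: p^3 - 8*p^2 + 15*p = (p)*(p^2 - 8*p + 15) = p*(p - 3)*(p - 5)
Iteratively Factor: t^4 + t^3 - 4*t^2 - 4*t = (t + 1)*(t^3 - 4*t) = t*(t + 1)*(t^2 - 4) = t*(t + 1)*(t + 2)*(t - 2)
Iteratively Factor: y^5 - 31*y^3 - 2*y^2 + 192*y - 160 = (y + 4)*(y^4 - 4*y^3 - 15*y^2 + 58*y - 40) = (y - 5)*(y + 4)*(y^3 + y^2 - 10*y + 8) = (y - 5)*(y - 2)*(y + 4)*(y^2 + 3*y - 4) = (y - 5)*(y - 2)*(y - 1)*(y + 4)*(y + 4)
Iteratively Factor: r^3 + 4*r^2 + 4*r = (r)*(r^2 + 4*r + 4) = r*(r + 2)*(r + 2)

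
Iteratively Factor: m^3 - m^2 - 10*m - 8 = (m + 1)*(m^2 - 2*m - 8) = (m - 4)*(m + 1)*(m + 2)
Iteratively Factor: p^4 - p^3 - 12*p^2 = (p - 4)*(p^3 + 3*p^2) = p*(p - 4)*(p^2 + 3*p) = p*(p - 4)*(p + 3)*(p)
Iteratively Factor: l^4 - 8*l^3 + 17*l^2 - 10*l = (l)*(l^3 - 8*l^2 + 17*l - 10) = l*(l - 1)*(l^2 - 7*l + 10) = l*(l - 5)*(l - 1)*(l - 2)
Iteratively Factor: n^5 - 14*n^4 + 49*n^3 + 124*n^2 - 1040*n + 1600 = (n - 4)*(n^4 - 10*n^3 + 9*n^2 + 160*n - 400) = (n - 5)*(n - 4)*(n^3 - 5*n^2 - 16*n + 80) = (n - 5)*(n - 4)*(n + 4)*(n^2 - 9*n + 20) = (n - 5)*(n - 4)^2*(n + 4)*(n - 5)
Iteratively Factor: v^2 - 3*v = (v - 3)*(v)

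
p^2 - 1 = (p - 1)*(p + 1)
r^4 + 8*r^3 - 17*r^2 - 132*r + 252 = (r - 3)*(r - 2)*(r + 6)*(r + 7)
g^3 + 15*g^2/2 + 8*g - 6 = (g - 1/2)*(g + 2)*(g + 6)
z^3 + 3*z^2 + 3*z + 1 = (z + 1)^3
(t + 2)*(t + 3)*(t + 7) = t^3 + 12*t^2 + 41*t + 42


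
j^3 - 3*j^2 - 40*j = j*(j - 8)*(j + 5)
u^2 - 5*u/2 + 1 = (u - 2)*(u - 1/2)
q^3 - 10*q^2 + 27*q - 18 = (q - 6)*(q - 3)*(q - 1)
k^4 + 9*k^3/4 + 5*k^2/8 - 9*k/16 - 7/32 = (k - 1/2)*(k + 1/2)^2*(k + 7/4)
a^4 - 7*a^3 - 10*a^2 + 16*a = a*(a - 8)*(a - 1)*(a + 2)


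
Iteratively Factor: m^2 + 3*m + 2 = (m + 1)*(m + 2)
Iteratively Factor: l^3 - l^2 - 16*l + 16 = (l - 1)*(l^2 - 16) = (l - 1)*(l + 4)*(l - 4)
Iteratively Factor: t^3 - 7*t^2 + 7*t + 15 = (t - 5)*(t^2 - 2*t - 3) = (t - 5)*(t - 3)*(t + 1)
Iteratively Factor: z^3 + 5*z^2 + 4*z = (z + 4)*(z^2 + z) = (z + 1)*(z + 4)*(z)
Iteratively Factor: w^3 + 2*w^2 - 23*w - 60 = (w + 3)*(w^2 - w - 20) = (w - 5)*(w + 3)*(w + 4)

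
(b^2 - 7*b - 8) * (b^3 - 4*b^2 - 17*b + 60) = b^5 - 11*b^4 + 3*b^3 + 211*b^2 - 284*b - 480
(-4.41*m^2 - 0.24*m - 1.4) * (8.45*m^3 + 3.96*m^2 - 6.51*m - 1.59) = -37.2645*m^5 - 19.4916*m^4 + 15.9287*m^3 + 3.0303*m^2 + 9.4956*m + 2.226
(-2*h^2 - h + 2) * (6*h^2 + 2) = -12*h^4 - 6*h^3 + 8*h^2 - 2*h + 4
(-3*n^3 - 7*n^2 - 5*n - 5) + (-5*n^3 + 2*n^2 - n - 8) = -8*n^3 - 5*n^2 - 6*n - 13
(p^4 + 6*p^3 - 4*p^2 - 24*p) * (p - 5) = p^5 + p^4 - 34*p^3 - 4*p^2 + 120*p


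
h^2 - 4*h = h*(h - 4)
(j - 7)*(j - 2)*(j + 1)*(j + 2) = j^4 - 6*j^3 - 11*j^2 + 24*j + 28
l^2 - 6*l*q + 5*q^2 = (l - 5*q)*(l - q)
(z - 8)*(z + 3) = z^2 - 5*z - 24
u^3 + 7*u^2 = u^2*(u + 7)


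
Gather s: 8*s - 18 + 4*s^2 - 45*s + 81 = 4*s^2 - 37*s + 63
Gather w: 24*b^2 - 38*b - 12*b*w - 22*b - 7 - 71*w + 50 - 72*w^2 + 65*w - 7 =24*b^2 - 60*b - 72*w^2 + w*(-12*b - 6) + 36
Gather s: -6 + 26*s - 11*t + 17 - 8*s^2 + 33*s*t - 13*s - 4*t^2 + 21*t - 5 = -8*s^2 + s*(33*t + 13) - 4*t^2 + 10*t + 6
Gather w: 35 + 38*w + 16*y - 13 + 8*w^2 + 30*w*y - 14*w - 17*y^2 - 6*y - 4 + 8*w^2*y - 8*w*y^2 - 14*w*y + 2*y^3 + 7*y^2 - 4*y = w^2*(8*y + 8) + w*(-8*y^2 + 16*y + 24) + 2*y^3 - 10*y^2 + 6*y + 18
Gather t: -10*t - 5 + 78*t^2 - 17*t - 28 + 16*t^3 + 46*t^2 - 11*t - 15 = 16*t^3 + 124*t^2 - 38*t - 48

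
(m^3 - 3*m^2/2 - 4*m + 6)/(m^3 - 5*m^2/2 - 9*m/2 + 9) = (m - 2)/(m - 3)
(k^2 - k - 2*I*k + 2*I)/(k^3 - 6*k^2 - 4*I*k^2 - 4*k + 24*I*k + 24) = (k - 1)/(k^2 - 2*k*(3 + I) + 12*I)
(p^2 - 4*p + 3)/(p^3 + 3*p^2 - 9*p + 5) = (p - 3)/(p^2 + 4*p - 5)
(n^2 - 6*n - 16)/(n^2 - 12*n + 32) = (n + 2)/(n - 4)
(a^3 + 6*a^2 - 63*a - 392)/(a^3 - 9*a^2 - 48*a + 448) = (a + 7)/(a - 8)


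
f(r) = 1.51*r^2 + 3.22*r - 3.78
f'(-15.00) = -42.08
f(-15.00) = 287.67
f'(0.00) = 3.22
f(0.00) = -3.78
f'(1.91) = 8.99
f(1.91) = 7.88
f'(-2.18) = -3.36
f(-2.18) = -3.62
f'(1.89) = 8.93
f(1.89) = 7.70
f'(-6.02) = -14.96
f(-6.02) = 31.56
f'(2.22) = 9.92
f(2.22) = 10.81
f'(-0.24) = 2.50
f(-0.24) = -4.47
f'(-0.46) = 1.83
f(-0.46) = -4.94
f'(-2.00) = -2.82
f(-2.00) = -4.18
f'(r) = 3.02*r + 3.22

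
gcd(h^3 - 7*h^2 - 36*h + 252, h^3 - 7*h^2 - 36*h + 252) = h^3 - 7*h^2 - 36*h + 252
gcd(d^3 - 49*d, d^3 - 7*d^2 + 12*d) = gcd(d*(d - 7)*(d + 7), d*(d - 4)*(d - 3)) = d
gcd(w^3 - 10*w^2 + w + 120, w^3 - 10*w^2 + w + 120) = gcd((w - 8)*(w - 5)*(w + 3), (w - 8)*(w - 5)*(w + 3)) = w^3 - 10*w^2 + w + 120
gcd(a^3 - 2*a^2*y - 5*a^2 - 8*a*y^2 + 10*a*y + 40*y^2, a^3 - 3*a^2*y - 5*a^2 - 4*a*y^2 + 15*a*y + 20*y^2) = -a^2 + 4*a*y + 5*a - 20*y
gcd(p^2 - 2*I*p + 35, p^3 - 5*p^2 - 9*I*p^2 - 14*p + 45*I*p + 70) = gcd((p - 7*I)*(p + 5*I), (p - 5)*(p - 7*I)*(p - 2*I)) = p - 7*I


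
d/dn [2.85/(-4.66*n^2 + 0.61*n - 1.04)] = (26.562*n - 1.7385)/(4.66*n^2 - 0.61*n + 1.04)^2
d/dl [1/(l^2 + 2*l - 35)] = 2*(-l - 1)/(l^2 + 2*l - 35)^2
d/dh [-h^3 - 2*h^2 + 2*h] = -3*h^2 - 4*h + 2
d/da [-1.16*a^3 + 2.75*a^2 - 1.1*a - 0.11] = -3.48*a^2 + 5.5*a - 1.1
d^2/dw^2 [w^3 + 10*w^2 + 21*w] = 6*w + 20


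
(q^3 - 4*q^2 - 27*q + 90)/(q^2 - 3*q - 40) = (q^2 - 9*q + 18)/(q - 8)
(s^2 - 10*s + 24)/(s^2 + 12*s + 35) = (s^2 - 10*s + 24)/(s^2 + 12*s + 35)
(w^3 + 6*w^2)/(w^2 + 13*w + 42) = w^2/(w + 7)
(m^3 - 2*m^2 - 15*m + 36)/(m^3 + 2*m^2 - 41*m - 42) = (m^3 - 2*m^2 - 15*m + 36)/(m^3 + 2*m^2 - 41*m - 42)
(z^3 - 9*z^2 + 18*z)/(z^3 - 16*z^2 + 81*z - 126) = z/(z - 7)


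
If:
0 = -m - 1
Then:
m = -1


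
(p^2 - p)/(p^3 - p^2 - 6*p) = (1 - p)/(-p^2 + p + 6)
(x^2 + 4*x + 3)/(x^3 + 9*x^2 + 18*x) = (x + 1)/(x*(x + 6))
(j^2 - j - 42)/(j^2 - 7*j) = (j + 6)/j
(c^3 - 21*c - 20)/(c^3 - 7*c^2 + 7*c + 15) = (c + 4)/(c - 3)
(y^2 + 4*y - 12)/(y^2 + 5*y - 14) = (y + 6)/(y + 7)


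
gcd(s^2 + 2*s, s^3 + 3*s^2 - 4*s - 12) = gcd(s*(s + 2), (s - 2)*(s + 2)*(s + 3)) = s + 2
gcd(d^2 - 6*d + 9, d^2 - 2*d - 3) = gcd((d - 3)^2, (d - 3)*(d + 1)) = d - 3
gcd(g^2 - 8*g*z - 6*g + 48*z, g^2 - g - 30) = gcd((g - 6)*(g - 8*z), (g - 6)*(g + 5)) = g - 6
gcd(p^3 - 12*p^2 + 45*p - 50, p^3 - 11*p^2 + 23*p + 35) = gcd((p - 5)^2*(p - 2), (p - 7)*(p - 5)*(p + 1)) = p - 5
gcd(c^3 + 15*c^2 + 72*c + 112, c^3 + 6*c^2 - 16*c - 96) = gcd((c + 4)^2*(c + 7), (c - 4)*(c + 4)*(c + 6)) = c + 4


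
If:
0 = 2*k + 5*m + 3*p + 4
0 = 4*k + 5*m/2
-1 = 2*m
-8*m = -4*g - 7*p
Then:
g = 23/96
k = 5/16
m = -1/2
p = -17/24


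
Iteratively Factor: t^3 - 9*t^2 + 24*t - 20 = (t - 5)*(t^2 - 4*t + 4) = (t - 5)*(t - 2)*(t - 2)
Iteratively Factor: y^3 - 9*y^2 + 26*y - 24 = (y - 3)*(y^2 - 6*y + 8) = (y - 3)*(y - 2)*(y - 4)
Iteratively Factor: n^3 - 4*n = (n + 2)*(n^2 - 2*n) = n*(n + 2)*(n - 2)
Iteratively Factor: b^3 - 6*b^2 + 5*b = (b - 5)*(b^2 - b) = (b - 5)*(b - 1)*(b)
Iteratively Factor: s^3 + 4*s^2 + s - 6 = (s + 2)*(s^2 + 2*s - 3) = (s + 2)*(s + 3)*(s - 1)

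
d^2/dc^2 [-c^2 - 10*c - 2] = -2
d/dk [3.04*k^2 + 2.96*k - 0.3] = 6.08*k + 2.96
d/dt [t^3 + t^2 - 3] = t*(3*t + 2)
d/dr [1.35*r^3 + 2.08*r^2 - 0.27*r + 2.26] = 4.05*r^2 + 4.16*r - 0.27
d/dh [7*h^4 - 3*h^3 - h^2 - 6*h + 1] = 28*h^3 - 9*h^2 - 2*h - 6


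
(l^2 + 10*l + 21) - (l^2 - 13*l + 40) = 23*l - 19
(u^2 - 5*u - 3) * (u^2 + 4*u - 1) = u^4 - u^3 - 24*u^2 - 7*u + 3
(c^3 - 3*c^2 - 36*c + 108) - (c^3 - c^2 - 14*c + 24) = -2*c^2 - 22*c + 84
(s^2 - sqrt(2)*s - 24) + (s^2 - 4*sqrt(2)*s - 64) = 2*s^2 - 5*sqrt(2)*s - 88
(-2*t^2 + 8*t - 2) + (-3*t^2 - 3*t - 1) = -5*t^2 + 5*t - 3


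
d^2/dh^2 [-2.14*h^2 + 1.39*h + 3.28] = -4.28000000000000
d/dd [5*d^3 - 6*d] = 15*d^2 - 6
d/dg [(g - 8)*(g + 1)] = 2*g - 7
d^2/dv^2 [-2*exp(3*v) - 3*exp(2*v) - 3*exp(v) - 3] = (-18*exp(2*v) - 12*exp(v) - 3)*exp(v)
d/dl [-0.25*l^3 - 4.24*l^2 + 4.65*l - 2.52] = -0.75*l^2 - 8.48*l + 4.65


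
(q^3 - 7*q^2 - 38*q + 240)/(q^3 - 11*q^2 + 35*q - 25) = (q^2 - 2*q - 48)/(q^2 - 6*q + 5)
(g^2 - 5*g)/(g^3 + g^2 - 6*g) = (g - 5)/(g^2 + g - 6)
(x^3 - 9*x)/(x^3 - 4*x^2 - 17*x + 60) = x*(x + 3)/(x^2 - x - 20)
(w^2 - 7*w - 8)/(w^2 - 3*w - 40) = (w + 1)/(w + 5)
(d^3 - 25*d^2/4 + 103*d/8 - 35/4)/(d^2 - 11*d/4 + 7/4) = (d^2 - 9*d/2 + 5)/(d - 1)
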